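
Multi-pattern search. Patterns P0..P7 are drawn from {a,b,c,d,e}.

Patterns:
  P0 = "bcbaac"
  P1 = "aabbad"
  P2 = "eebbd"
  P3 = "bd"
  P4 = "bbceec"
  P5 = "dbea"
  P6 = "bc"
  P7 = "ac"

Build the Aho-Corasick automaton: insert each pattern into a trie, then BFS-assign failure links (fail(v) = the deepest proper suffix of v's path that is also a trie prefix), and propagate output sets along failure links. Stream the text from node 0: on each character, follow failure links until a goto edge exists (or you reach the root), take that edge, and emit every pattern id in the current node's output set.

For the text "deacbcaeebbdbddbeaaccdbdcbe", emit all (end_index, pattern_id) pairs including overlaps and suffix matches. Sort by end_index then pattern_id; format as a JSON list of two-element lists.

Build:
Trie nodes:
  n0 'ε': a→7 b→1 d→24 e→13
  n1 'b': b→19 c→2 d→18
  n2 'bc': b→3  [P6 ends]
  n3 'bcb': a→4
  n4 'bcba': a→5
  n5 'bcbaa': c→6
  n6 'bcbaac': ·  [P0 ends]
  n7 'a': a→8 c→28
  n8 'aa': b→9
  n9 'aab': b→10
  n10 'aabb': a→11
  n11 'aabba': d→12
  n12 'aabbad': ·  [P1 ends]
  n13 'e': e→14
  n14 'ee': b→15
  n15 'eeb': b→16
  n16 'eebb': d→17
  n17 'eebbd': ·  [P2 ends]
  n18 'bd': ·  [P3 ends]
  n19 'bb': c→20
  n20 'bbc': e→21
  n21 'bbce': e→22
  n22 'bbcee': c→23
  n23 'bbceec': ·  [P4 ends]
  n24 'd': b→25
  n25 'db': e→26
  n26 'dbe': a→27
  n27 'dbea': ·  [P5 ends]
  n28 'ac': ·  [P7 ends]

Failure links (BFS by depth):
  n1('b'): parent n0 fail=0; on 'b' 0 → fail=0;  out ∅∪∅=∅
  n7('a'): parent n0 fail=0; on 'a' 0 → fail=0;  out ∅∪∅=∅
  n13('e'): parent n0 fail=0; on 'e' 0 → fail=0;  out ∅∪∅=∅
  n24('d'): parent n0 fail=0; on 'd' 0 → fail=0;  out ∅∪∅=∅
  n2('bc'): parent n1 fail=0; on 'c' 0 → fail=0;  out {6}∪∅={6}
  n8('aa'): parent n7 fail=0; on 'a' 0 → fail=7;  out ∅∪∅=∅
  n14('ee'): parent n13 fail=0; on 'e' 0 → fail=13;  out ∅∪∅=∅
  n18('bd'): parent n1 fail=0; on 'd' 0 → fail=24;  out {3}∪∅={3}
  n19('bb'): parent n1 fail=0; on 'b' 0 → fail=1;  out ∅∪∅=∅
  n25('db'): parent n24 fail=0; on 'b' 0 → fail=1;  out ∅∪∅=∅
  n28('ac'): parent n7 fail=0; on 'c' 0 → fail=0;  out {7}∪∅={7}
  n3('bcb'): parent n2 fail=0; on 'b' 0 → fail=1;  out ∅∪∅=∅
  n9('aab'): parent n8 fail=7; on 'b' 7→0 → fail=1;  out ∅∪∅=∅
  n15('eeb'): parent n14 fail=13; on 'b' 13→0 → fail=1;  out ∅∪∅=∅
  n20('bbc'): parent n19 fail=1; on 'c' 1 → fail=2;  out ∅∪{6}={6}
  n26('dbe'): parent n25 fail=1; on 'e' 1→0 → fail=13;  out ∅∪∅=∅
  n4('bcba'): parent n3 fail=1; on 'a' 1→0 → fail=7;  out ∅∪∅=∅
  n10('aabb'): parent n9 fail=1; on 'b' 1 → fail=19;  out ∅∪∅=∅
  n16('eebb'): parent n15 fail=1; on 'b' 1 → fail=19;  out ∅∪∅=∅
  n21('bbce'): parent n20 fail=2; on 'e' 2→0 → fail=13;  out ∅∪∅=∅
  n27('dbea'): parent n26 fail=13; on 'a' 13→0 → fail=7;  out {5}∪∅={5}
  n5('bcbaa'): parent n4 fail=7; on 'a' 7 → fail=8;  out ∅∪∅=∅
  n11('aabba'): parent n10 fail=19; on 'a' 19→1→0 → fail=7;  out ∅∪∅=∅
  n17('eebbd'): parent n16 fail=19; on 'd' 19→1 → fail=18;  out {2}∪{3}={2,3}
  n22('bbcee'): parent n21 fail=13; on 'e' 13 → fail=14;  out ∅∪∅=∅
  n6('bcbaac'): parent n5 fail=8; on 'c' 8→7 → fail=28;  out {0}∪{7}={0,7}
  n12('aabbad'): parent n11 fail=7; on 'd' 7→0 → fail=24;  out {1}∪∅={1}
  n23('bbceec'): parent n22 fail=14; on 'c' 14→13→0 → fail=0;  out {4}∪∅={4}

Run:
i=0 'd': node 0→24
i=1 'e': node 24→13 (via fail)
i=2 'a': node 13→7 (via fail)
i=3 'c': node 7→28  emit P7@[2:3]
i=4 'b': node 28→1 (via fail)
i=5 'c': node 1→2  emit P6@[4:5]
i=6 'a': node 2→7 (via fail)
i=7 'e': node 7→13 (via fail)
i=8 'e': node 13→14
i=9 'b': node 14→15
i=10 'b': node 15→16
i=11 'd': node 16→17  emit P2@[7:11],P3@[10:11]
i=12 'b': node 17→25 (via fail)
i=13 'd': node 25→18 (via fail)  emit P3@[12:13]
i=14 'd': node 18→24 (via fail)
i=15 'b': node 24→25
i=16 'e': node 25→26
i=17 'a': node 26→27  emit P5@[14:17]
i=18 'a': node 27→8 (via fail)
i=19 'c': node 8→28 (via fail)  emit P7@[18:19]
i=20 'c': node 28→0 (via fail)
i=21 'd': node 0→24
i=22 'b': node 24→25
i=23 'd': node 25→18 (via fail)  emit P3@[22:23]
i=24 'c': node 18→0 (via fail)
i=25 'b': node 0→1
i=26 'e': node 1→13 (via fail)

Matches: [[3,7],[5,6],[11,2],[11,3],[13,3],[17,5],[19,7],[23,3]]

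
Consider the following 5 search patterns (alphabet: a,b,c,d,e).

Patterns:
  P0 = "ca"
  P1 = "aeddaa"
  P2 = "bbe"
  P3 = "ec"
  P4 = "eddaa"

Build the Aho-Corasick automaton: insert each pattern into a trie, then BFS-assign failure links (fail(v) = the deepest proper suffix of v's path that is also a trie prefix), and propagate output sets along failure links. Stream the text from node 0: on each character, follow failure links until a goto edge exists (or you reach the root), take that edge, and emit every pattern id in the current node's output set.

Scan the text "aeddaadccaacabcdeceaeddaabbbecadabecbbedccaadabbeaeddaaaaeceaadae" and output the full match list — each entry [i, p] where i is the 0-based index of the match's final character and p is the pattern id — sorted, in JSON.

Build:
Trie nodes:
  0='ε' goto a→3 b→9 c→1 e→12
  1='c' goto a→2
  2='ca' goto ·  [P0 ends]
  3='a' goto e→4
  4='ae' goto d→5
  5='aed' goto d→6
  6='aedd' goto a→7
  7='aedda' goto a→8
  8='aeddaa' goto ·  [P1 ends]
  9='b' goto b→10
  10='bb' goto e→11
  11='bbe' goto ·  [P2 ends]
  12='e' goto c→13 d→14
  13='ec' goto ·  [P3 ends]
  14='ed' goto d→15
  15='edd' goto a→16
  16='edda' goto a→17
  17='eddaa' goto ·  [P4 ends]

BFS fail/out derivation:
  n1('c'): parent n0 fail=0; on 'c' 0 → fail=0;  out ∅∪∅=∅
  n3('a'): parent n0 fail=0; on 'a' 0 → fail=0;  out ∅∪∅=∅
  n9('b'): parent n0 fail=0; on 'b' 0 → fail=0;  out ∅∪∅=∅
  n12('e'): parent n0 fail=0; on 'e' 0 → fail=0;  out ∅∪∅=∅
  n2('ca'): parent n1 fail=0; on 'a' 0 → fail=3;  out {0}∪∅={0}
  n4('ae'): parent n3 fail=0; on 'e' 0 → fail=12;  out ∅∪∅=∅
  n10('bb'): parent n9 fail=0; on 'b' 0 → fail=9;  out ∅∪∅=∅
  n13('ec'): parent n12 fail=0; on 'c' 0 → fail=1;  out {3}∪∅={3}
  n14('ed'): parent n12 fail=0; on 'd' 0 → fail=0;  out ∅∪∅=∅
  n5('aed'): parent n4 fail=12; on 'd' 12 → fail=14;  out ∅∪∅=∅
  n11('bbe'): parent n10 fail=9; on 'e' 9→0 → fail=12;  out {2}∪∅={2}
  n15('edd'): parent n14 fail=0; on 'd' 0 → fail=0;  out ∅∪∅=∅
  n6('aedd'): parent n5 fail=14; on 'd' 14 → fail=15;  out ∅∪∅=∅
  n16('edda'): parent n15 fail=0; on 'a' 0 → fail=3;  out ∅∪∅=∅
  n7('aedda'): parent n6 fail=15; on 'a' 15 → fail=16;  out ∅∪∅=∅
  n17('eddaa'): parent n16 fail=3; on 'a' 3→0 → fail=3;  out {4}∪∅={4}
  n8('aeddaa'): parent n7 fail=16; on 'a' 16 → fail=17;  out {1}∪{4}={1,4}

Run:
pos 0 'a': at 3
pos 1 'e': at 4
pos 2 'd': at 5
pos 3 'd': at 6
pos 4 'a': at 7
pos 5 'a': at 8  ** P1@[0:5],P4@[1:5]
pos 6 'd': at 0 ·f
pos 7 'c': at 1
pos 8 'c': at 1 ·f
pos 9 'a': at 2  ** P0@[8:9]
pos 10 'a': at 3 ·f
pos 11 'c': at 1 ·f
pos 12 'a': at 2  ** P0@[11:12]
pos 13 'b': at 9 ·f
pos 14 'c': at 1 ·f
pos 15 'd': at 0 ·f
pos 16 'e': at 12
pos 17 'c': at 13  ** P3@[16:17]
pos 18 'e': at 12 ·f
pos 19 'a': at 3 ·f
pos 20 'e': at 4
pos 21 'd': at 5
pos 22 'd': at 6
pos 23 'a': at 7
pos 24 'a': at 8  ** P1@[19:24],P4@[20:24]
pos 25 'b': at 9 ·f
pos 26 'b': at 10
pos 27 'b': at 10 ·f
pos 28 'e': at 11  ** P2@[26:28]
pos 29 'c': at 13 ·f  ** P3@[28:29]
pos 30 'a': at 2 ·f  ** P0@[29:30]
pos 31 'd': at 0 ·f
pos 32 'a': at 3
pos 33 'b': at 9 ·f
pos 34 'e': at 12 ·f
pos 35 'c': at 13  ** P3@[34:35]
pos 36 'b': at 9 ·f
pos 37 'b': at 10
pos 38 'e': at 11  ** P2@[36:38]
pos 39 'd': at 14 ·f
pos 40 'c': at 1 ·f
pos 41 'c': at 1 ·f
pos 42 'a': at 2  ** P0@[41:42]
pos 43 'a': at 3 ·f
pos 44 'd': at 0 ·f
pos 45 'a': at 3
pos 46 'b': at 9 ·f
pos 47 'b': at 10
pos 48 'e': at 11  ** P2@[46:48]
pos 49 'a': at 3 ·f
pos 50 'e': at 4
pos 51 'd': at 5
pos 52 'd': at 6
pos 53 'a': at 7
pos 54 'a': at 8  ** P1@[49:54],P4@[50:54]
pos 55 'a': at 3 ·f
pos 56 'a': at 3 ·f
pos 57 'e': at 4
pos 58 'c': at 13 ·f  ** P3@[57:58]
pos 59 'e': at 12 ·f
pos 60 'a': at 3 ·f
pos 61 'a': at 3 ·f
pos 62 'd': at 0 ·f
pos 63 'a': at 3
pos 64 'e': at 4

Result: [[5,1],[5,4],[9,0],[12,0],[17,3],[24,1],[24,4],[28,2],[29,3],[30,0],[35,3],[38,2],[42,0],[48,2],[54,1],[54,4],[58,3]]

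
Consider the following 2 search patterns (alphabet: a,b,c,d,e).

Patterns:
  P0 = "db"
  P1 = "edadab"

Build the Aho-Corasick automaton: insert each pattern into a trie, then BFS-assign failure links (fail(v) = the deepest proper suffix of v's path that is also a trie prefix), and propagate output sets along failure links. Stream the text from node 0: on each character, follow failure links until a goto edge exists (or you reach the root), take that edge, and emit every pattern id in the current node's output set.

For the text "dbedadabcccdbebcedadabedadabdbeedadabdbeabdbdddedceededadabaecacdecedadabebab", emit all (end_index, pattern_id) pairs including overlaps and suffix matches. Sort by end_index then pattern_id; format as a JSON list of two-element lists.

Build automaton:
Trie (insert patterns):
  n0 'ε': d→1 e→3
  n1 'd': b→2
  n2 'db': ·  ←P0
  n3 'e': d→4
  n4 'ed': a→5
  n5 'eda': d→6
  n6 'edad': a→7
  n7 'edada': b→8
  n8 'edadab': ·  ←P1

Failure links (BFS by depth):
  fail(1) 'd': from fail(0)=0 chase 'd': 0 ⇒ 0;  out=∅∪out(0)=∅
  fail(3) 'e': from fail(0)=0 chase 'e': 0 ⇒ 0;  out=∅∪out(0)=∅
  fail(2) 'db': from fail(1)=0 chase 'b': 0 ⇒ 0;  out={0}∪out(0)={0}
  fail(4) 'ed': from fail(3)=0 chase 'd': 0 ⇒ 1;  out=∅∪out(1)=∅
  fail(5) 'eda': from fail(4)=1 chase 'a': 1→0 ⇒ 0;  out=∅∪out(0)=∅
  fail(6) 'edad': from fail(5)=0 chase 'd': 0 ⇒ 1;  out=∅∪out(1)=∅
  fail(7) 'edada': from fail(6)=1 chase 'a': 1→0 ⇒ 0;  out=∅∪out(0)=∅
  fail(8) 'edadab': from fail(7)=0 chase 'b': 0 ⇒ 0;  out={1}∪out(0)={1}

Scan:
[0] read 'd'  n0⇒n1
[1] read 'b'  n1⇒n2  → match P0@[0:1]
[2] read 'e'  n2⇒n3 (via fail)
[3] read 'd'  n3⇒n4
[4] read 'a'  n4⇒n5
[5] read 'd'  n5⇒n6
[6] read 'a'  n6⇒n7
[7] read 'b'  n7⇒n8  → match P1@[2:7]
[8] read 'c'  n8⇒n0 (via fail)
[9] read 'c'  n0⇒n0
[10] read 'c'  n0⇒n0
[11] read 'd'  n0⇒n1
[12] read 'b'  n1⇒n2  → match P0@[11:12]
[13] read 'e'  n2⇒n3 (via fail)
[14] read 'b'  n3⇒n0 (via fail)
[15] read 'c'  n0⇒n0
[16] read 'e'  n0⇒n3
[17] read 'd'  n3⇒n4
[18] read 'a'  n4⇒n5
[19] read 'd'  n5⇒n6
[20] read 'a'  n6⇒n7
[21] read 'b'  n7⇒n8  → match P1@[16:21]
[22] read 'e'  n8⇒n3 (via fail)
[23] read 'd'  n3⇒n4
[24] read 'a'  n4⇒n5
[25] read 'd'  n5⇒n6
[26] read 'a'  n6⇒n7
[27] read 'b'  n7⇒n8  → match P1@[22:27]
[28] read 'd'  n8⇒n1 (via fail)
[29] read 'b'  n1⇒n2  → match P0@[28:29]
[30] read 'e'  n2⇒n3 (via fail)
[31] read 'e'  n3⇒n3 (via fail)
[32] read 'd'  n3⇒n4
[33] read 'a'  n4⇒n5
[34] read 'd'  n5⇒n6
[35] read 'a'  n6⇒n7
[36] read 'b'  n7⇒n8  → match P1@[31:36]
[37] read 'd'  n8⇒n1 (via fail)
[38] read 'b'  n1⇒n2  → match P0@[37:38]
[39] read 'e'  n2⇒n3 (via fail)
[40] read 'a'  n3⇒n0 (via fail)
[41] read 'b'  n0⇒n0
[42] read 'd'  n0⇒n1
[43] read 'b'  n1⇒n2  → match P0@[42:43]
[44] read 'd'  n2⇒n1 (via fail)
[45] read 'd'  n1⇒n1 (via fail)
[46] read 'd'  n1⇒n1 (via fail)
[47] read 'e'  n1⇒n3 (via fail)
[48] read 'd'  n3⇒n4
[49] read 'c'  n4⇒n0 (via fail)
[50] read 'e'  n0⇒n3
[51] read 'e'  n3⇒n3 (via fail)
[52] read 'd'  n3⇒n4
[53] read 'e'  n4⇒n3 (via fail)
[54] read 'd'  n3⇒n4
[55] read 'a'  n4⇒n5
[56] read 'd'  n5⇒n6
[57] read 'a'  n6⇒n7
[58] read 'b'  n7⇒n8  → match P1@[53:58]
[59] read 'a'  n8⇒n0 (via fail)
[60] read 'e'  n0⇒n3
[61] read 'c'  n3⇒n0 (via fail)
[62] read 'a'  n0⇒n0
[63] read 'c'  n0⇒n0
[64] read 'd'  n0⇒n1
[65] read 'e'  n1⇒n3 (via fail)
[66] read 'c'  n3⇒n0 (via fail)
[67] read 'e'  n0⇒n3
[68] read 'd'  n3⇒n4
[69] read 'a'  n4⇒n5
[70] read 'd'  n5⇒n6
[71] read 'a'  n6⇒n7
[72] read 'b'  n7⇒n8  → match P1@[67:72]
[73] read 'e'  n8⇒n3 (via fail)
[74] read 'b'  n3⇒n0 (via fail)
[75] read 'a'  n0⇒n0
[76] read 'b'  n0⇒n0

Result: [[1,0],[7,1],[12,0],[21,1],[27,1],[29,0],[36,1],[38,0],[43,0],[58,1],[72,1]]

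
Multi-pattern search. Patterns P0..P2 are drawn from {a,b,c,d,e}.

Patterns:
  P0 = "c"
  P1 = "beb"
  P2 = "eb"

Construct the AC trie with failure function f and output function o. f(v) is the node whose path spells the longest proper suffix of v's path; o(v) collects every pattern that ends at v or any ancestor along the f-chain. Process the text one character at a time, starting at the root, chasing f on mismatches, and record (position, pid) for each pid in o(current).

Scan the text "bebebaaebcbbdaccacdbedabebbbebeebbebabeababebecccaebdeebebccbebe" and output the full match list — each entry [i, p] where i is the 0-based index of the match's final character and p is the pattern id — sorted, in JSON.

Build:
Trie (insert patterns):
  n0 'ε': b→2 c→1 e→5
  n1 'c': ·  ←P0
  n2 'b': e→3
  n3 'be': b→4
  n4 'beb': ·  ←P1
  n5 'e': b→6
  n6 'eb': ·  ←P2

Failure links (BFS by depth):
  fail(1) 'c': from fail(0)=0 chase 'c': 0 ⇒ 0;  out={0}∪out(0)={0}
  fail(2) 'b': from fail(0)=0 chase 'b': 0 ⇒ 0;  out=∅∪out(0)=∅
  fail(5) 'e': from fail(0)=0 chase 'e': 0 ⇒ 0;  out=∅∪out(0)=∅
  fail(3) 'be': from fail(2)=0 chase 'e': 0 ⇒ 5;  out=∅∪out(5)=∅
  fail(6) 'eb': from fail(5)=0 chase 'b': 0 ⇒ 2;  out={2}∪out(2)={2}
  fail(4) 'beb': from fail(3)=5 chase 'b': 5 ⇒ 6;  out={1}∪out(6)={1,2}

Scan:
i=0 'b': node 0→2
i=1 'e': node 2→3
i=2 'b': node 3→4  emit P1@[0:2],P2@[1:2]
i=3 'e': node 4→3 (via fail)
i=4 'b': node 3→4  emit P1@[2:4],P2@[3:4]
i=5 'a': node 4→0 (via fail)
i=6 'a': node 0→0
i=7 'e': node 0→5
i=8 'b': node 5→6  emit P2@[7:8]
i=9 'c': node 6→1 (via fail)  emit P0@[9:9]
i=10 'b': node 1→2 (via fail)
i=11 'b': node 2→2 (via fail)
i=12 'd': node 2→0 (via fail)
i=13 'a': node 0→0
i=14 'c': node 0→1  emit P0@[14:14]
i=15 'c': node 1→1 (via fail)  emit P0@[15:15]
i=16 'a': node 1→0 (via fail)
i=17 'c': node 0→1  emit P0@[17:17]
i=18 'd': node 1→0 (via fail)
i=19 'b': node 0→2
i=20 'e': node 2→3
i=21 'd': node 3→0 (via fail)
i=22 'a': node 0→0
i=23 'b': node 0→2
i=24 'e': node 2→3
i=25 'b': node 3→4  emit P1@[23:25],P2@[24:25]
i=26 'b': node 4→2 (via fail)
i=27 'b': node 2→2 (via fail)
i=28 'e': node 2→3
i=29 'b': node 3→4  emit P1@[27:29],P2@[28:29]
i=30 'e': node 4→3 (via fail)
i=31 'e': node 3→5 (via fail)
i=32 'b': node 5→6  emit P2@[31:32]
i=33 'b': node 6→2 (via fail)
i=34 'e': node 2→3
i=35 'b': node 3→4  emit P1@[33:35],P2@[34:35]
i=36 'a': node 4→0 (via fail)
i=37 'b': node 0→2
i=38 'e': node 2→3
i=39 'a': node 3→0 (via fail)
i=40 'b': node 0→2
i=41 'a': node 2→0 (via fail)
i=42 'b': node 0→2
i=43 'e': node 2→3
i=44 'b': node 3→4  emit P1@[42:44],P2@[43:44]
i=45 'e': node 4→3 (via fail)
i=46 'c': node 3→1 (via fail)  emit P0@[46:46]
i=47 'c': node 1→1 (via fail)  emit P0@[47:47]
i=48 'c': node 1→1 (via fail)  emit P0@[48:48]
i=49 'a': node 1→0 (via fail)
i=50 'e': node 0→5
i=51 'b': node 5→6  emit P2@[50:51]
i=52 'd': node 6→0 (via fail)
i=53 'e': node 0→5
i=54 'e': node 5→5 (via fail)
i=55 'b': node 5→6  emit P2@[54:55]
i=56 'e': node 6→3 (via fail)
i=57 'b': node 3→4  emit P1@[55:57],P2@[56:57]
i=58 'c': node 4→1 (via fail)  emit P0@[58:58]
i=59 'c': node 1→1 (via fail)  emit P0@[59:59]
i=60 'b': node 1→2 (via fail)
i=61 'e': node 2→3
i=62 'b': node 3→4  emit P1@[60:62],P2@[61:62]
i=63 'e': node 4→3 (via fail)

Matches: [[2,1],[2,2],[4,1],[4,2],[8,2],[9,0],[14,0],[15,0],[17,0],[25,1],[25,2],[29,1],[29,2],[32,2],[35,1],[35,2],[44,1],[44,2],[46,0],[47,0],[48,0],[51,2],[55,2],[57,1],[57,2],[58,0],[59,0],[62,1],[62,2]]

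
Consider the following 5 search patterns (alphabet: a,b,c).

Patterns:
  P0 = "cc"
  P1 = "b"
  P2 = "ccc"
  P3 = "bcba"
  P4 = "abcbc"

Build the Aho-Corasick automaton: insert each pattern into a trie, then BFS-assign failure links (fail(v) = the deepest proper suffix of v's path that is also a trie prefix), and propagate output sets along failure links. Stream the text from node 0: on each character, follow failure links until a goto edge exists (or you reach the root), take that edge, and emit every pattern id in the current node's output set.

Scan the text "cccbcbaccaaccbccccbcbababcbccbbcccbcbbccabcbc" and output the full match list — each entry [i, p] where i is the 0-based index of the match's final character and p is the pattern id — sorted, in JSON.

Construct AC machine:
Trie (insert patterns):
  0='ε' goto a→8 b→3 c→1
  1='c' goto c→2
  2='cc' goto c→4  ←P0
  3='b' goto c→5  ←P1
  4='ccc' goto ·  ←P2
  5='bc' goto b→6
  6='bcb' goto a→7
  7='bcba' goto ·  ←P3
  8='a' goto b→9
  9='ab' goto c→10
  10='abc' goto b→11
  11='abcb' goto c→12
  12='abcbc' goto ·  ←P4

Failure links (BFS by depth):
  n1('c'): parent n0 fail=0; on 'c' 0 → fail=0;  out ∅∪∅=∅
  n3('b'): parent n0 fail=0; on 'b' 0 → fail=0;  out {1}∪∅={1}
  n8('a'): parent n0 fail=0; on 'a' 0 → fail=0;  out ∅∪∅=∅
  n2('cc'): parent n1 fail=0; on 'c' 0 → fail=1;  out {0}∪∅={0}
  n5('bc'): parent n3 fail=0; on 'c' 0 → fail=1;  out ∅∪∅=∅
  n9('ab'): parent n8 fail=0; on 'b' 0 → fail=3;  out ∅∪{1}={1}
  n4('ccc'): parent n2 fail=1; on 'c' 1 → fail=2;  out {2}∪{0}={0,2}
  n6('bcb'): parent n5 fail=1; on 'b' 1→0 → fail=3;  out ∅∪{1}={1}
  n10('abc'): parent n9 fail=3; on 'c' 3 → fail=5;  out ∅∪∅=∅
  n7('bcba'): parent n6 fail=3; on 'a' 3→0 → fail=8;  out {3}∪∅={3}
  n11('abcb'): parent n10 fail=5; on 'b' 5 → fail=6;  out ∅∪{1}={1}
  n12('abcbc'): parent n11 fail=6; on 'c' 6→3 → fail=5;  out {4}∪∅={4}

Text stream:
[0] read 'c'  n0⇒n1
[1] read 'c'  n1⇒n2  emit P0@[0:1]
[2] read 'c'  n2⇒n4  emit P0@[1:2],P2@[0:2]
[3] read 'b'  n4⇒n3 (fail-walked)  emit P1@[3:3]
[4] read 'c'  n3⇒n5
[5] read 'b'  n5⇒n6  emit P1@[5:5]
[6] read 'a'  n6⇒n7  emit P3@[3:6]
[7] read 'c'  n7⇒n1 (fail-walked)
[8] read 'c'  n1⇒n2  emit P0@[7:8]
[9] read 'a'  n2⇒n8 (fail-walked)
[10] read 'a'  n8⇒n8 (fail-walked)
[11] read 'c'  n8⇒n1 (fail-walked)
[12] read 'c'  n1⇒n2  emit P0@[11:12]
[13] read 'b'  n2⇒n3 (fail-walked)  emit P1@[13:13]
[14] read 'c'  n3⇒n5
[15] read 'c'  n5⇒n2 (fail-walked)  emit P0@[14:15]
[16] read 'c'  n2⇒n4  emit P0@[15:16],P2@[14:16]
[17] read 'c'  n4⇒n4 (fail-walked)  emit P0@[16:17],P2@[15:17]
[18] read 'b'  n4⇒n3 (fail-walked)  emit P1@[18:18]
[19] read 'c'  n3⇒n5
[20] read 'b'  n5⇒n6  emit P1@[20:20]
[21] read 'a'  n6⇒n7  emit P3@[18:21]
[22] read 'b'  n7⇒n9 (fail-walked)  emit P1@[22:22]
[23] read 'a'  n9⇒n8 (fail-walked)
[24] read 'b'  n8⇒n9  emit P1@[24:24]
[25] read 'c'  n9⇒n10
[26] read 'b'  n10⇒n11  emit P1@[26:26]
[27] read 'c'  n11⇒n12  emit P4@[23:27]
[28] read 'c'  n12⇒n2 (fail-walked)  emit P0@[27:28]
[29] read 'b'  n2⇒n3 (fail-walked)  emit P1@[29:29]
[30] read 'b'  n3⇒n3 (fail-walked)  emit P1@[30:30]
[31] read 'c'  n3⇒n5
[32] read 'c'  n5⇒n2 (fail-walked)  emit P0@[31:32]
[33] read 'c'  n2⇒n4  emit P0@[32:33],P2@[31:33]
[34] read 'b'  n4⇒n3 (fail-walked)  emit P1@[34:34]
[35] read 'c'  n3⇒n5
[36] read 'b'  n5⇒n6  emit P1@[36:36]
[37] read 'b'  n6⇒n3 (fail-walked)  emit P1@[37:37]
[38] read 'c'  n3⇒n5
[39] read 'c'  n5⇒n2 (fail-walked)  emit P0@[38:39]
[40] read 'a'  n2⇒n8 (fail-walked)
[41] read 'b'  n8⇒n9  emit P1@[41:41]
[42] read 'c'  n9⇒n10
[43] read 'b'  n10⇒n11  emit P1@[43:43]
[44] read 'c'  n11⇒n12  emit P4@[40:44]

All matches (sorted): [[1,0],[2,0],[2,2],[3,1],[5,1],[6,3],[8,0],[12,0],[13,1],[15,0],[16,0],[16,2],[17,0],[17,2],[18,1],[20,1],[21,3],[22,1],[24,1],[26,1],[27,4],[28,0],[29,1],[30,1],[32,0],[33,0],[33,2],[34,1],[36,1],[37,1],[39,0],[41,1],[43,1],[44,4]]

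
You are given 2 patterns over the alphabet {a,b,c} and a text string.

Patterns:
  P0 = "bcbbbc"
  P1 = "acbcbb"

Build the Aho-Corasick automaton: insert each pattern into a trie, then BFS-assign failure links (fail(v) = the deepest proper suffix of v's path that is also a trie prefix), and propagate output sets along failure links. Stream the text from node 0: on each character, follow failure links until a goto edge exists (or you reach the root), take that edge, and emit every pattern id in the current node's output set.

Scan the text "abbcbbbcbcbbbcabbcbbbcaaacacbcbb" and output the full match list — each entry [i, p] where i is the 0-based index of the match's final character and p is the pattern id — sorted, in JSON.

Build:
Trie nodes:
  0='ε' goto a→7 b→1
  1='b' goto c→2
  2='bc' goto b→3
  3='bcb' goto b→4
  4='bcbb' goto b→5
  5='bcbbb' goto c→6
  6='bcbbbc' goto ·  [P0 ends]
  7='a' goto c→8
  8='ac' goto b→9
  9='acb' goto c→10
  10='acbc' goto b→11
  11='acbcb' goto b→12
  12='acbcbb' goto ·  [P1 ends]

BFS fail/out derivation:
  n1('b'): parent n0 fail=0; on 'b' 0 → fail=0;  out ∅∪∅=∅
  n7('a'): parent n0 fail=0; on 'a' 0 → fail=0;  out ∅∪∅=∅
  n2('bc'): parent n1 fail=0; on 'c' 0 → fail=0;  out ∅∪∅=∅
  n8('ac'): parent n7 fail=0; on 'c' 0 → fail=0;  out ∅∪∅=∅
  n3('bcb'): parent n2 fail=0; on 'b' 0 → fail=1;  out ∅∪∅=∅
  n9('acb'): parent n8 fail=0; on 'b' 0 → fail=1;  out ∅∪∅=∅
  n4('bcbb'): parent n3 fail=1; on 'b' 1→0 → fail=1;  out ∅∪∅=∅
  n10('acbc'): parent n9 fail=1; on 'c' 1 → fail=2;  out ∅∪∅=∅
  n5('bcbbb'): parent n4 fail=1; on 'b' 1→0 → fail=1;  out ∅∪∅=∅
  n11('acbcb'): parent n10 fail=2; on 'b' 2 → fail=3;  out ∅∪∅=∅
  n6('bcbbbc'): parent n5 fail=1; on 'c' 1 → fail=2;  out {0}∪∅={0}
  n12('acbcbb'): parent n11 fail=3; on 'b' 3 → fail=4;  out {1}∪∅={1}

Text stream:
i=0 'a': node 0→7
i=1 'b': node 7→1 ·f
i=2 'b': node 1→1 ·f
i=3 'c': node 1→2
i=4 'b': node 2→3
i=5 'b': node 3→4
i=6 'b': node 4→5
i=7 'c': node 5→6  → match P0@[2:7]
i=8 'b': node 6→3 ·f
i=9 'c': node 3→2 ·f
i=10 'b': node 2→3
i=11 'b': node 3→4
i=12 'b': node 4→5
i=13 'c': node 5→6  → match P0@[8:13]
i=14 'a': node 6→7 ·f
i=15 'b': node 7→1 ·f
i=16 'b': node 1→1 ·f
i=17 'c': node 1→2
i=18 'b': node 2→3
i=19 'b': node 3→4
i=20 'b': node 4→5
i=21 'c': node 5→6  → match P0@[16:21]
i=22 'a': node 6→7 ·f
i=23 'a': node 7→7 ·f
i=24 'a': node 7→7 ·f
i=25 'c': node 7→8
i=26 'a': node 8→7 ·f
i=27 'c': node 7→8
i=28 'b': node 8→9
i=29 'c': node 9→10
i=30 'b': node 10→11
i=31 'b': node 11→12  → match P1@[26:31]

Result: [[7,0],[13,0],[21,0],[31,1]]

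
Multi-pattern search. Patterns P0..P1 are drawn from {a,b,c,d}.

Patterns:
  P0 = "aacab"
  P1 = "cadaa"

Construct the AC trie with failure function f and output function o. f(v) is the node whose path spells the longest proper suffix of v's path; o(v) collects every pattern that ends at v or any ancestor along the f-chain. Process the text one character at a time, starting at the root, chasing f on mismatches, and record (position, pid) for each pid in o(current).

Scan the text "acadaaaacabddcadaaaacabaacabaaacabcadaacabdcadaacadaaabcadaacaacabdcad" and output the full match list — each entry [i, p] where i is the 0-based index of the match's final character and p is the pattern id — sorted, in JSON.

Build:
Trie nodes:
  n0 'ε': a→1 c→6
  n1 'a': a→2
  n2 'aa': c→3
  n3 'aac': a→4
  n4 'aaca': b→5
  n5 'aacab': ·  ←P0
  n6 'c': a→7
  n7 'ca': d→8
  n8 'cad': a→9
  n9 'cada': a→10
  n10 'cadaa': ·  ←P1

Failure links (BFS by depth):
  n1('a'): parent n0 fail=0; on 'a' 0 → fail=0;  out ∅∪∅=∅
  n6('c'): parent n0 fail=0; on 'c' 0 → fail=0;  out ∅∪∅=∅
  n2('aa'): parent n1 fail=0; on 'a' 0 → fail=1;  out ∅∪∅=∅
  n7('ca'): parent n6 fail=0; on 'a' 0 → fail=1;  out ∅∪∅=∅
  n3('aac'): parent n2 fail=1; on 'c' 1→0 → fail=6;  out ∅∪∅=∅
  n8('cad'): parent n7 fail=1; on 'd' 1→0 → fail=0;  out ∅∪∅=∅
  n4('aaca'): parent n3 fail=6; on 'a' 6 → fail=7;  out ∅∪∅=∅
  n9('cada'): parent n8 fail=0; on 'a' 0 → fail=1;  out ∅∪∅=∅
  n5('aacab'): parent n4 fail=7; on 'b' 7→1→0 → fail=0;  out {0}∪∅={0}
  n10('cadaa'): parent n9 fail=1; on 'a' 1 → fail=2;  out {1}∪∅={1}

Text stream:
[0] read 'a'  n0⇒n1
[1] read 'c'  n1⇒n6 ·f
[2] read 'a'  n6⇒n7
[3] read 'd'  n7⇒n8
[4] read 'a'  n8⇒n9
[5] read 'a'  n9⇒n10  emit P1@[1:5]
[6] read 'a'  n10⇒n2 ·f
[7] read 'a'  n2⇒n2 ·f
[8] read 'c'  n2⇒n3
[9] read 'a'  n3⇒n4
[10] read 'b'  n4⇒n5  emit P0@[6:10]
[11] read 'd'  n5⇒n0 ·f
[12] read 'd'  n0⇒n0
[13] read 'c'  n0⇒n6
[14] read 'a'  n6⇒n7
[15] read 'd'  n7⇒n8
[16] read 'a'  n8⇒n9
[17] read 'a'  n9⇒n10  emit P1@[13:17]
[18] read 'a'  n10⇒n2 ·f
[19] read 'a'  n2⇒n2 ·f
[20] read 'c'  n2⇒n3
[21] read 'a'  n3⇒n4
[22] read 'b'  n4⇒n5  emit P0@[18:22]
[23] read 'a'  n5⇒n1 ·f
[24] read 'a'  n1⇒n2
[25] read 'c'  n2⇒n3
[26] read 'a'  n3⇒n4
[27] read 'b'  n4⇒n5  emit P0@[23:27]
[28] read 'a'  n5⇒n1 ·f
[29] read 'a'  n1⇒n2
[30] read 'a'  n2⇒n2 ·f
[31] read 'c'  n2⇒n3
[32] read 'a'  n3⇒n4
[33] read 'b'  n4⇒n5  emit P0@[29:33]
[34] read 'c'  n5⇒n6 ·f
[35] read 'a'  n6⇒n7
[36] read 'd'  n7⇒n8
[37] read 'a'  n8⇒n9
[38] read 'a'  n9⇒n10  emit P1@[34:38]
[39] read 'c'  n10⇒n3 ·f
[40] read 'a'  n3⇒n4
[41] read 'b'  n4⇒n5  emit P0@[37:41]
[42] read 'd'  n5⇒n0 ·f
[43] read 'c'  n0⇒n6
[44] read 'a'  n6⇒n7
[45] read 'd'  n7⇒n8
[46] read 'a'  n8⇒n9
[47] read 'a'  n9⇒n10  emit P1@[43:47]
[48] read 'c'  n10⇒n3 ·f
[49] read 'a'  n3⇒n4
[50] read 'd'  n4⇒n8 ·f
[51] read 'a'  n8⇒n9
[52] read 'a'  n9⇒n10  emit P1@[48:52]
[53] read 'a'  n10⇒n2 ·f
[54] read 'b'  n2⇒n0 ·f
[55] read 'c'  n0⇒n6
[56] read 'a'  n6⇒n7
[57] read 'd'  n7⇒n8
[58] read 'a'  n8⇒n9
[59] read 'a'  n9⇒n10  emit P1@[55:59]
[60] read 'c'  n10⇒n3 ·f
[61] read 'a'  n3⇒n4
[62] read 'a'  n4⇒n2 ·f
[63] read 'c'  n2⇒n3
[64] read 'a'  n3⇒n4
[65] read 'b'  n4⇒n5  emit P0@[61:65]
[66] read 'd'  n5⇒n0 ·f
[67] read 'c'  n0⇒n6
[68] read 'a'  n6⇒n7
[69] read 'd'  n7⇒n8

All matches (sorted): [[5,1],[10,0],[17,1],[22,0],[27,0],[33,0],[38,1],[41,0],[47,1],[52,1],[59,1],[65,0]]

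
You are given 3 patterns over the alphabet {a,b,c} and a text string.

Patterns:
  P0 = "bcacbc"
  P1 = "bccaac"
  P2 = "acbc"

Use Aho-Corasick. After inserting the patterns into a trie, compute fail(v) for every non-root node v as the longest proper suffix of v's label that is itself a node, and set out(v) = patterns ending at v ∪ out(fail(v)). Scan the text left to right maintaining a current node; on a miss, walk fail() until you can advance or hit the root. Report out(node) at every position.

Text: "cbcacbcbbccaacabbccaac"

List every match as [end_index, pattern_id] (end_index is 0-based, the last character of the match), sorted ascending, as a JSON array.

Build:
Trie (insert patterns):
  0='ε' goto a→11 b→1
  1='b' goto c→2
  2='bc' goto a→3 c→7
  3='bca' goto c→4
  4='bcac' goto b→5
  5='bcacb' goto c→6
  6='bcacbc' goto ·  ←P0
  7='bcc' goto a→8
  8='bcca' goto a→9
  9='bccaa' goto c→10
  10='bccaac' goto ·  ←P1
  11='a' goto c→12
  12='ac' goto b→13
  13='acb' goto c→14
  14='acbc' goto ·  ←P2

BFS fail/out derivation:
  n1('b'): parent n0 fail=0; on 'b' 0 → fail=0;  out ∅∪∅=∅
  n11('a'): parent n0 fail=0; on 'a' 0 → fail=0;  out ∅∪∅=∅
  n2('bc'): parent n1 fail=0; on 'c' 0 → fail=0;  out ∅∪∅=∅
  n12('ac'): parent n11 fail=0; on 'c' 0 → fail=0;  out ∅∪∅=∅
  n3('bca'): parent n2 fail=0; on 'a' 0 → fail=11;  out ∅∪∅=∅
  n7('bcc'): parent n2 fail=0; on 'c' 0 → fail=0;  out ∅∪∅=∅
  n13('acb'): parent n12 fail=0; on 'b' 0 → fail=1;  out ∅∪∅=∅
  n4('bcac'): parent n3 fail=11; on 'c' 11 → fail=12;  out ∅∪∅=∅
  n8('bcca'): parent n7 fail=0; on 'a' 0 → fail=11;  out ∅∪∅=∅
  n14('acbc'): parent n13 fail=1; on 'c' 1 → fail=2;  out {2}∪∅={2}
  n5('bcacb'): parent n4 fail=12; on 'b' 12 → fail=13;  out ∅∪∅=∅
  n9('bccaa'): parent n8 fail=11; on 'a' 11→0 → fail=11;  out ∅∪∅=∅
  n6('bcacbc'): parent n5 fail=13; on 'c' 13 → fail=14;  out {0}∪{2}={0,2}
  n10('bccaac'): parent n9 fail=11; on 'c' 11 → fail=12;  out {1}∪∅={1}

Scan:
pos 0 'c': at 0
pos 1 'b': at 1
pos 2 'c': at 2
pos 3 'a': at 3
pos 4 'c': at 4
pos 5 'b': at 5
pos 6 'c': at 6  → match P0@[1:6],P2@[3:6]
pos 7 'b': at 1 (via fail)
pos 8 'b': at 1 (via fail)
pos 9 'c': at 2
pos 10 'c': at 7
pos 11 'a': at 8
pos 12 'a': at 9
pos 13 'c': at 10  → match P1@[8:13]
pos 14 'a': at 11 (via fail)
pos 15 'b': at 1 (via fail)
pos 16 'b': at 1 (via fail)
pos 17 'c': at 2
pos 18 'c': at 7
pos 19 'a': at 8
pos 20 'a': at 9
pos 21 'c': at 10  → match P1@[16:21]

Matches: [[6,0],[6,2],[13,1],[21,1]]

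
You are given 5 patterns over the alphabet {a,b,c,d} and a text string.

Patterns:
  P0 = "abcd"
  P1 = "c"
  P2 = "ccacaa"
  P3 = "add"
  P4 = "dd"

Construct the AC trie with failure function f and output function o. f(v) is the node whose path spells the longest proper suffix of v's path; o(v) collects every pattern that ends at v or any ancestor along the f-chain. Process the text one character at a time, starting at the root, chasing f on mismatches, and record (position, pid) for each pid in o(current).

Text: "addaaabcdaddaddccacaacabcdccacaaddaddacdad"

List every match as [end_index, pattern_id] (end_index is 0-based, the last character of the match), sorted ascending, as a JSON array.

Build:
Trie (insert patterns):
  0='ε' goto a→1 c→5 d→13
  1='a' goto b→2 d→11
  2='ab' goto c→3
  3='abc' goto d→4
  4='abcd' goto ·  ←P0
  5='c' goto c→6  ←P1
  6='cc' goto a→7
  7='cca' goto c→8
  8='ccac' goto a→9
  9='ccaca' goto a→10
  10='ccacaa' goto ·  ←P2
  11='ad' goto d→12
  12='add' goto ·  ←P3
  13='d' goto d→14
  14='dd' goto ·  ←P4

BFS fail/out derivation:
  fail(1) 'a': from fail(0)=0 chase 'a': 0 ⇒ 0;  out=∅∪out(0)=∅
  fail(5) 'c': from fail(0)=0 chase 'c': 0 ⇒ 0;  out={1}∪out(0)={1}
  fail(13) 'd': from fail(0)=0 chase 'd': 0 ⇒ 0;  out=∅∪out(0)=∅
  fail(2) 'ab': from fail(1)=0 chase 'b': 0 ⇒ 0;  out=∅∪out(0)=∅
  fail(6) 'cc': from fail(5)=0 chase 'c': 0 ⇒ 5;  out=∅∪out(5)={1}
  fail(11) 'ad': from fail(1)=0 chase 'd': 0 ⇒ 13;  out=∅∪out(13)=∅
  fail(14) 'dd': from fail(13)=0 chase 'd': 0 ⇒ 13;  out={4}∪out(13)={4}
  fail(3) 'abc': from fail(2)=0 chase 'c': 0 ⇒ 5;  out=∅∪out(5)={1}
  fail(7) 'cca': from fail(6)=5 chase 'a': 5→0 ⇒ 1;  out=∅∪out(1)=∅
  fail(12) 'add': from fail(11)=13 chase 'd': 13 ⇒ 14;  out={3}∪out(14)={3,4}
  fail(4) 'abcd': from fail(3)=5 chase 'd': 5→0 ⇒ 13;  out={0}∪out(13)={0}
  fail(8) 'ccac': from fail(7)=1 chase 'c': 1→0 ⇒ 5;  out=∅∪out(5)={1}
  fail(9) 'ccaca': from fail(8)=5 chase 'a': 5→0 ⇒ 1;  out=∅∪out(1)=∅
  fail(10) 'ccacaa': from fail(9)=1 chase 'a': 1→0 ⇒ 1;  out={2}∪out(1)={2}

Run:
i=0 'a': node 0→1
i=1 'd': node 1→11
i=2 'd': node 11→12  → match P3@[0:2],P4@[1:2]
i=3 'a': node 12→1 (fail-walked)
i=4 'a': node 1→1 (fail-walked)
i=5 'a': node 1→1 (fail-walked)
i=6 'b': node 1→2
i=7 'c': node 2→3  → match P1@[7:7]
i=8 'd': node 3→4  → match P0@[5:8]
i=9 'a': node 4→1 (fail-walked)
i=10 'd': node 1→11
i=11 'd': node 11→12  → match P3@[9:11],P4@[10:11]
i=12 'a': node 12→1 (fail-walked)
i=13 'd': node 1→11
i=14 'd': node 11→12  → match P3@[12:14],P4@[13:14]
i=15 'c': node 12→5 (fail-walked)  → match P1@[15:15]
i=16 'c': node 5→6  → match P1@[16:16]
i=17 'a': node 6→7
i=18 'c': node 7→8  → match P1@[18:18]
i=19 'a': node 8→9
i=20 'a': node 9→10  → match P2@[15:20]
i=21 'c': node 10→5 (fail-walked)  → match P1@[21:21]
i=22 'a': node 5→1 (fail-walked)
i=23 'b': node 1→2
i=24 'c': node 2→3  → match P1@[24:24]
i=25 'd': node 3→4  → match P0@[22:25]
i=26 'c': node 4→5 (fail-walked)  → match P1@[26:26]
i=27 'c': node 5→6  → match P1@[27:27]
i=28 'a': node 6→7
i=29 'c': node 7→8  → match P1@[29:29]
i=30 'a': node 8→9
i=31 'a': node 9→10  → match P2@[26:31]
i=32 'd': node 10→11 (fail-walked)
i=33 'd': node 11→12  → match P3@[31:33],P4@[32:33]
i=34 'a': node 12→1 (fail-walked)
i=35 'd': node 1→11
i=36 'd': node 11→12  → match P3@[34:36],P4@[35:36]
i=37 'a': node 12→1 (fail-walked)
i=38 'c': node 1→5 (fail-walked)  → match P1@[38:38]
i=39 'd': node 5→13 (fail-walked)
i=40 'a': node 13→1 (fail-walked)
i=41 'd': node 1→11

Result: [[2,3],[2,4],[7,1],[8,0],[11,3],[11,4],[14,3],[14,4],[15,1],[16,1],[18,1],[20,2],[21,1],[24,1],[25,0],[26,1],[27,1],[29,1],[31,2],[33,3],[33,4],[36,3],[36,4],[38,1]]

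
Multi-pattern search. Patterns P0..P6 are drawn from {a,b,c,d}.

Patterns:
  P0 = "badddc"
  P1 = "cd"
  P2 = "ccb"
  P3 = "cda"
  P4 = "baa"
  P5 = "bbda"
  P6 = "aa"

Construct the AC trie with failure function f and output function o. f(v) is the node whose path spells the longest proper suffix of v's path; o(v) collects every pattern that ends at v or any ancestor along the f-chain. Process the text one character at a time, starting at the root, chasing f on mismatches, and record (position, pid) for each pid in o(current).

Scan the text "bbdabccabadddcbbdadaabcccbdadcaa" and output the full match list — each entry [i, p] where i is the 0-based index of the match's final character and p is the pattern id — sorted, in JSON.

Build:
Trie nodes:
  n0 'ε': a→16 b→1 c→7
  n1 'b': a→2 b→13
  n2 'ba': a→12 d→3
  n3 'bad': d→4
  n4 'badd': d→5
  n5 'baddd': c→6
  n6 'badddc': ·  ←P0
  n7 'c': c→9 d→8
  n8 'cd': a→11  ←P1
  n9 'cc': b→10
  n10 'ccb': ·  ←P2
  n11 'cda': ·  ←P3
  n12 'baa': ·  ←P4
  n13 'bb': d→14
  n14 'bbd': a→15
  n15 'bbda': ·  ←P5
  n16 'a': a→17
  n17 'aa': ·  ←P6

Failure links (BFS by depth):
  fail(1) 'b': from fail(0)=0 chase 'b': 0 ⇒ 0;  out=∅∪out(0)=∅
  fail(7) 'c': from fail(0)=0 chase 'c': 0 ⇒ 0;  out=∅∪out(0)=∅
  fail(16) 'a': from fail(0)=0 chase 'a': 0 ⇒ 0;  out=∅∪out(0)=∅
  fail(2) 'ba': from fail(1)=0 chase 'a': 0 ⇒ 16;  out=∅∪out(16)=∅
  fail(8) 'cd': from fail(7)=0 chase 'd': 0 ⇒ 0;  out={1}∪out(0)={1}
  fail(9) 'cc': from fail(7)=0 chase 'c': 0 ⇒ 7;  out=∅∪out(7)=∅
  fail(13) 'bb': from fail(1)=0 chase 'b': 0 ⇒ 1;  out=∅∪out(1)=∅
  fail(17) 'aa': from fail(16)=0 chase 'a': 0 ⇒ 16;  out={6}∪out(16)={6}
  fail(3) 'bad': from fail(2)=16 chase 'd': 16→0 ⇒ 0;  out=∅∪out(0)=∅
  fail(10) 'ccb': from fail(9)=7 chase 'b': 7→0 ⇒ 1;  out={2}∪out(1)={2}
  fail(11) 'cda': from fail(8)=0 chase 'a': 0 ⇒ 16;  out={3}∪out(16)={3}
  fail(12) 'baa': from fail(2)=16 chase 'a': 16 ⇒ 17;  out={4}∪out(17)={4,6}
  fail(14) 'bbd': from fail(13)=1 chase 'd': 1→0 ⇒ 0;  out=∅∪out(0)=∅
  fail(4) 'badd': from fail(3)=0 chase 'd': 0 ⇒ 0;  out=∅∪out(0)=∅
  fail(15) 'bbda': from fail(14)=0 chase 'a': 0 ⇒ 16;  out={5}∪out(16)={5}
  fail(5) 'baddd': from fail(4)=0 chase 'd': 0 ⇒ 0;  out=∅∪out(0)=∅
  fail(6) 'badddc': from fail(5)=0 chase 'c': 0 ⇒ 7;  out={0}∪out(7)={0}

Text stream:
pos 0 'b': at 1
pos 1 'b': at 13
pos 2 'd': at 14
pos 3 'a': at 15  emit P5@[0:3]
pos 4 'b': at 1 ·f
pos 5 'c': at 7 ·f
pos 6 'c': at 9
pos 7 'a': at 16 ·f
pos 8 'b': at 1 ·f
pos 9 'a': at 2
pos 10 'd': at 3
pos 11 'd': at 4
pos 12 'd': at 5
pos 13 'c': at 6  emit P0@[8:13]
pos 14 'b': at 1 ·f
pos 15 'b': at 13
pos 16 'd': at 14
pos 17 'a': at 15  emit P5@[14:17]
pos 18 'd': at 0 ·f
pos 19 'a': at 16
pos 20 'a': at 17  emit P6@[19:20]
pos 21 'b': at 1 ·f
pos 22 'c': at 7 ·f
pos 23 'c': at 9
pos 24 'c': at 9 ·f
pos 25 'b': at 10  emit P2@[23:25]
pos 26 'd': at 0 ·f
pos 27 'a': at 16
pos 28 'd': at 0 ·f
pos 29 'c': at 7
pos 30 'a': at 16 ·f
pos 31 'a': at 17  emit P6@[30:31]

Result: [[3,5],[13,0],[17,5],[20,6],[25,2],[31,6]]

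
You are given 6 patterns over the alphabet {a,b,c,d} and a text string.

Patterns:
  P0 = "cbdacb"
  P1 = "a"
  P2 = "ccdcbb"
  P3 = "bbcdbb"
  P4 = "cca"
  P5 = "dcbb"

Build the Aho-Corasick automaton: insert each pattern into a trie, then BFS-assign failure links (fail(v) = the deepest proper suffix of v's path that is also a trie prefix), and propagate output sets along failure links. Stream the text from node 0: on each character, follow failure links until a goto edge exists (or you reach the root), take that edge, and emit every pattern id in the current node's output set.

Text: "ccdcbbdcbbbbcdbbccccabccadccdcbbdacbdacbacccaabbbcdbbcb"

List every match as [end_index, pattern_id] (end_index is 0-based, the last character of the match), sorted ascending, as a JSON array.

Construct AC machine:
Trie (insert patterns):
  n0 'ε': a→7 b→13 c→1 d→20
  n1 'c': b→2 c→8
  n2 'cb': d→3
  n3 'cbd': a→4
  n4 'cbda': c→5
  n5 'cbdac': b→6
  n6 'cbdacb': ·  [P0 ends]
  n7 'a': ·  [P1 ends]
  n8 'cc': a→19 d→9
  n9 'ccd': c→10
  n10 'ccdc': b→11
  n11 'ccdcb': b→12
  n12 'ccdcbb': ·  [P2 ends]
  n13 'b': b→14
  n14 'bb': c→15
  n15 'bbc': d→16
  n16 'bbcd': b→17
  n17 'bbcdb': b→18
  n18 'bbcdbb': ·  [P3 ends]
  n19 'cca': ·  [P4 ends]
  n20 'd': c→21
  n21 'dc': b→22
  n22 'dcb': b→23
  n23 'dcbb': ·  [P5 ends]

Failure links (BFS by depth):
  fail(1) 'c': from fail(0)=0 chase 'c': 0 ⇒ 0;  out=∅∪out(0)=∅
  fail(7) 'a': from fail(0)=0 chase 'a': 0 ⇒ 0;  out={1}∪out(0)={1}
  fail(13) 'b': from fail(0)=0 chase 'b': 0 ⇒ 0;  out=∅∪out(0)=∅
  fail(20) 'd': from fail(0)=0 chase 'd': 0 ⇒ 0;  out=∅∪out(0)=∅
  fail(2) 'cb': from fail(1)=0 chase 'b': 0 ⇒ 13;  out=∅∪out(13)=∅
  fail(8) 'cc': from fail(1)=0 chase 'c': 0 ⇒ 1;  out=∅∪out(1)=∅
  fail(14) 'bb': from fail(13)=0 chase 'b': 0 ⇒ 13;  out=∅∪out(13)=∅
  fail(21) 'dc': from fail(20)=0 chase 'c': 0 ⇒ 1;  out=∅∪out(1)=∅
  fail(3) 'cbd': from fail(2)=13 chase 'd': 13→0 ⇒ 20;  out=∅∪out(20)=∅
  fail(9) 'ccd': from fail(8)=1 chase 'd': 1→0 ⇒ 20;  out=∅∪out(20)=∅
  fail(15) 'bbc': from fail(14)=13 chase 'c': 13→0 ⇒ 1;  out=∅∪out(1)=∅
  fail(19) 'cca': from fail(8)=1 chase 'a': 1→0 ⇒ 7;  out={4}∪out(7)={1,4}
  fail(22) 'dcb': from fail(21)=1 chase 'b': 1 ⇒ 2;  out=∅∪out(2)=∅
  fail(4) 'cbda': from fail(3)=20 chase 'a': 20→0 ⇒ 7;  out=∅∪out(7)={1}
  fail(10) 'ccdc': from fail(9)=20 chase 'c': 20 ⇒ 21;  out=∅∪out(21)=∅
  fail(16) 'bbcd': from fail(15)=1 chase 'd': 1→0 ⇒ 20;  out=∅∪out(20)=∅
  fail(23) 'dcbb': from fail(22)=2 chase 'b': 2→13 ⇒ 14;  out={5}∪out(14)={5}
  fail(5) 'cbdac': from fail(4)=7 chase 'c': 7→0 ⇒ 1;  out=∅∪out(1)=∅
  fail(11) 'ccdcb': from fail(10)=21 chase 'b': 21 ⇒ 22;  out=∅∪out(22)=∅
  fail(17) 'bbcdb': from fail(16)=20 chase 'b': 20→0 ⇒ 13;  out=∅∪out(13)=∅
  fail(6) 'cbdacb': from fail(5)=1 chase 'b': 1 ⇒ 2;  out={0}∪out(2)={0}
  fail(12) 'ccdcbb': from fail(11)=22 chase 'b': 22 ⇒ 23;  out={2}∪out(23)={2,5}
  fail(18) 'bbcdbb': from fail(17)=13 chase 'b': 13 ⇒ 14;  out={3}∪out(14)={3}

Text stream:
pos 0 'c': at 1
pos 1 'c': at 8
pos 2 'd': at 9
pos 3 'c': at 10
pos 4 'b': at 11
pos 5 'b': at 12  emit P2@[0:5],P5@[2:5]
pos 6 'd': at 20 (via fail)
pos 7 'c': at 21
pos 8 'b': at 22
pos 9 'b': at 23  emit P5@[6:9]
pos 10 'b': at 14 (via fail)
pos 11 'b': at 14 (via fail)
pos 12 'c': at 15
pos 13 'd': at 16
pos 14 'b': at 17
pos 15 'b': at 18  emit P3@[10:15]
pos 16 'c': at 15 (via fail)
pos 17 'c': at 8 (via fail)
pos 18 'c': at 8 (via fail)
pos 19 'c': at 8 (via fail)
pos 20 'a': at 19  emit P1@[20:20],P4@[18:20]
pos 21 'b': at 13 (via fail)
pos 22 'c': at 1 (via fail)
pos 23 'c': at 8
pos 24 'a': at 19  emit P1@[24:24],P4@[22:24]
pos 25 'd': at 20 (via fail)
pos 26 'c': at 21
pos 27 'c': at 8 (via fail)
pos 28 'd': at 9
pos 29 'c': at 10
pos 30 'b': at 11
pos 31 'b': at 12  emit P2@[26:31],P5@[28:31]
pos 32 'd': at 20 (via fail)
pos 33 'a': at 7 (via fail)  emit P1@[33:33]
pos 34 'c': at 1 (via fail)
pos 35 'b': at 2
pos 36 'd': at 3
pos 37 'a': at 4  emit P1@[37:37]
pos 38 'c': at 5
pos 39 'b': at 6  emit P0@[34:39]
pos 40 'a': at 7 (via fail)  emit P1@[40:40]
pos 41 'c': at 1 (via fail)
pos 42 'c': at 8
pos 43 'c': at 8 (via fail)
pos 44 'a': at 19  emit P1@[44:44],P4@[42:44]
pos 45 'a': at 7 (via fail)  emit P1@[45:45]
pos 46 'b': at 13 (via fail)
pos 47 'b': at 14
pos 48 'b': at 14 (via fail)
pos 49 'c': at 15
pos 50 'd': at 16
pos 51 'b': at 17
pos 52 'b': at 18  emit P3@[47:52]
pos 53 'c': at 15 (via fail)
pos 54 'b': at 2 (via fail)

Matches: [[5,2],[5,5],[9,5],[15,3],[20,1],[20,4],[24,1],[24,4],[31,2],[31,5],[33,1],[37,1],[39,0],[40,1],[44,1],[44,4],[45,1],[52,3]]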